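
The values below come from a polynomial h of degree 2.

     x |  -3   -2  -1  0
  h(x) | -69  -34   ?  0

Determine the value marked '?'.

-11

On equispaced nodes a degree-2 polynomial has vanishing third forward difference, so
  - h(-3) + 3·h(-2) - 3·h(-1) + h(0) = 0.
Substituting the known values and solving for h(-1):
  -3·h(-1) = 33
  h(-1) = -11.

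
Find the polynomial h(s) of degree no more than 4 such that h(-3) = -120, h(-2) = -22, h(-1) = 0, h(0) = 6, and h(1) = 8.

h(s) = -2s^4 - 2s^3 + 6s + 6

Write h(s) = as^4 + bs^3 + cs^2 + ds + e. Substituting each data point gives a linear system:
  81a - 27b + 9c - 3d + e = -120
  16a - 8b + 4c - 2d + e = -22
  a - b + c - d + e = 0
  e = 6
  a + b + c + d + e = 8
Solving the system yields a = -2, b = -2, c = 0, d = 6, e = 6.
So h(s) = -2s^4 - 2s^3 + 6s + 6.
Check: h(0) = 6. ✓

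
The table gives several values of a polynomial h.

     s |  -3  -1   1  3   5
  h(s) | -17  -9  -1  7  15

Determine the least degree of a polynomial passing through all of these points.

1

Forward differences of the values at s = -3, -1, 1, 3, 5:
  h  : -17  -9  -1  7  15
  Δ  : 8  8  8  8
  Δ^2: 0  0  0
  Δ^3: 0  0
  Δ^4: 0
The first differences are constant (8) and nonzero, while all higher differences vanish, so the minimal degree is 1.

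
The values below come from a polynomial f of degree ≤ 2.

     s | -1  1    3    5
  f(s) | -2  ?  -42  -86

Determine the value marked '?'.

-14

On equispaced nodes a degree-2 polynomial has vanishing third forward difference, so
  - f(-1) + 3·f(1) - 3·f(3) + f(5) = 0.
Substituting the known values and solving for f(1):
  3·f(1) = -42
  f(1) = -14.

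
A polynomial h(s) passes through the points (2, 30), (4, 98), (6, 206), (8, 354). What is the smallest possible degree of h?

2

Forward differences of the values at s = 2, 4, 6, 8:
  h  : 30  98  206  354
  Δ  : 68  108  148
  Δ^2: 40  40
  Δ^3: 0
The second differences are constant (40) and nonzero, while all higher differences vanish, so the minimal degree is 2.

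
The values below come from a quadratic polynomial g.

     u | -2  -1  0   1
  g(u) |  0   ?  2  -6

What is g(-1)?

4

On equispaced nodes a degree-2 polynomial has vanishing third forward difference, so
  - g(-2) + 3·g(-1) - 3·g(0) + g(1) = 0.
Substituting the known values and solving for g(-1):
  3·g(-1) = 12
  g(-1) = 4.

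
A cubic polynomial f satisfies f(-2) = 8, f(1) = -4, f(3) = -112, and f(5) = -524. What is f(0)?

-4

Write f(u) = au^3 + bu^2 + cu + d. Substituting each data point gives a linear system:
  -8a + 4b - 2c + d = 8
  a + b + c + d = -4
  27a + 9b + 3c + d = -112
  125a + 25b + 5c + d = -524
Solving the system yields a = -4, b = -2, c = 6, d = -4.
So f(u) = -4u³ - 2u² + 6u - 4.
Then f(0) = -4.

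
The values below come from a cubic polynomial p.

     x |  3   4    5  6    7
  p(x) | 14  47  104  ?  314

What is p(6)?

The 4 known points determine the degree-3 polynomial uniquely.
Write p(x) = ax^3 + bx^2 + cx + d. Substituting each data point gives a linear system:
  27a + 9b + 3c + d = 14
  64a + 16b + 4c + d = 47
  125a + 25b + 5c + d = 104
  343a + 49b + 7c + d = 314
Solving the system yields a = 1, b = 0, c = -4, d = -1.
So p(x) = x^3 - 4x - 1.
Then p(6) = 191.

191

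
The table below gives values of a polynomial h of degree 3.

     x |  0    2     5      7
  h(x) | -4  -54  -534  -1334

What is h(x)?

h(x) = -3x^3 - 6x^2 - x - 4

Write h(x) = ax^3 + bx^2 + cx + d. Substituting each data point gives a linear system:
  d = -4
  8a + 4b + 2c + d = -54
  125a + 25b + 5c + d = -534
  343a + 49b + 7c + d = -1334
Solving the system yields a = -3, b = -6, c = -1, d = -4.
So h(x) = -3x^3 - 6x^2 - x - 4.
Check: h(0) = -4. ✓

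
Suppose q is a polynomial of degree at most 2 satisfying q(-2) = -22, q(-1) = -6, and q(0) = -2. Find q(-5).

-142

Using the Lagrange interpolation formula with nodes -2, -1, 0:
  L_0(u) = (u + 1)u / 2
  L_1(u) = (u + 2)u / -1
  L_2(u) = (u + 2)(u + 1) / 2
Then q(u) = -22·L_0(u) - 6·L_1(u) - 2·L_2(u).
Expanding and collecting terms gives q(u) = -6u² - 2u - 2.
Evaluating at u = -5: q(-5) = -142.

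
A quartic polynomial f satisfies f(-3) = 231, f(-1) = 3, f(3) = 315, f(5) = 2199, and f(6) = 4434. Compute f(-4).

714

Write f(x) = ax^4 + bx^3 + cx^2 + dx + e. Substituting each data point gives a linear system:
  81a - 27b + 9c - 3d + e = 231
  a - b + c - d + e = 3
  81a + 27b + 9c + 3d + e = 315
  625a + 125b + 25c + 5d + e = 2199
  1296a + 216b + 36c + 6d + e = 4434
Solving the system yields a = 3, b = 2, c = 4, d = -4, e = -6.
So f(x) = 3x^4 + 2x^3 + 4x^2 - 4x - 6.
Then f(-4) = 714.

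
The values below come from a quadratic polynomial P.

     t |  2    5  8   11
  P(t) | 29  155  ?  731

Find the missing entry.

On equispaced nodes a degree-2 polynomial has vanishing third forward difference, so
  - P(2) + 3·P(5) - 3·P(8) + P(11) = 0.
Substituting the known values and solving for P(8):
  -3·P(8) = -1167
  P(8) = 389.

389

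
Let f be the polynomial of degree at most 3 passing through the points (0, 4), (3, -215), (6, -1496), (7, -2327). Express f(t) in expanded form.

Write f(t) = at^3 + bt^2 + ct + d. Substituting each data point gives a linear system:
  d = 4
  27a + 9b + 3c + d = -215
  216a + 36b + 6c + d = -1496
  343a + 49b + 7c + d = -2327
Solving the system yields a = -6, b = -5, c = -4, d = 4.
So f(t) = -6t^3 - 5t^2 - 4t + 4.
Check: f(0) = 4. ✓

f(t) = -6t^3 - 5t^2 - 4t + 4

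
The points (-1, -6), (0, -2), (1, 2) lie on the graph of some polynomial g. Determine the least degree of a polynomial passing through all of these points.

Forward differences of the values at x = -1, 0, 1:
  g  : -6  -2  2
  Δ  : 4  4
  Δ^2: 0
The first differences are constant (4) and nonzero, while all higher differences vanish, so the minimal degree is 1.

1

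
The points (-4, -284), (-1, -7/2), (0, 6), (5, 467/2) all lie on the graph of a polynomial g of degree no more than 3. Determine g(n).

Write g(n) = an^3 + bn^2 + cn + d. Substituting each data point gives a linear system:
  -64a + 16b - 4c + d = -284
  -a + b - c + d = -7/2
  d = 6
  125a + 25b + 5c + d = 467/2
Solving the system yields a = 3, b = -6, c = 1/2, d = 6.
So g(n) = 3n^3 - 6n^2 + (1/2)n + 6.
Check: g(-4) = -284. ✓

g(n) = 3n^3 - 6n^2 + (1/2)n + 6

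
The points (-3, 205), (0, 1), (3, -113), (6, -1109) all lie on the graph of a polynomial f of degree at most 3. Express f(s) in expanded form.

Write f(s) = as^3 + bs^2 + cs + d. Substituting each data point gives a linear system:
  -27a + 9b - 3c + d = 205
  d = 1
  27a + 9b + 3c + d = -113
  216a + 36b + 6c + d = -1109
Solving the system yields a = -6, b = 5, c = 1, d = 1.
So f(s) = -6s^3 + 5s^2 + s + 1.
Check: f(0) = 1. ✓

f(s) = -6s^3 + 5s^2 + s + 1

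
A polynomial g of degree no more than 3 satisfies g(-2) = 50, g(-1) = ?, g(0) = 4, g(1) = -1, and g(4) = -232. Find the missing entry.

The 4 known points determine the degree-3 polynomial uniquely.
Write g(n) = an^3 + bn^2 + cn + d. Substituting each data point gives a linear system:
  -8a + 4b - 2c + d = 50
  d = 4
  a + b + c + d = -1
  64a + 16b + 4c + d = -232
Solving the system yields a = -4, b = 2, c = -3, d = 4.
So g(n) = -4n³ + 2n² - 3n + 4.
Then g(-1) = 13.

13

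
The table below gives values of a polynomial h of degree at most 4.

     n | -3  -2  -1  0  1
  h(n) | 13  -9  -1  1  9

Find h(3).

331

Forward differences of the values at n = -3, -2, -1, 0, 1:
  h  : 13  -9  -1  1  9
  Δ  : -22  8  2  8
  Δ^2: 30  -6  6
  Δ^3: -36  12
  Δ^4: 48
The fourth differences are constant, confirming degree 4.
Interpolating (Newton forward form) and evaluating at n = 3 gives h(3) = 331.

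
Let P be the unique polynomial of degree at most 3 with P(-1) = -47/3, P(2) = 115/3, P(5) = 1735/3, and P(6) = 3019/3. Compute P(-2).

Write P(x) = ax^3 + bx^2 + cx + d. Substituting each data point gives a linear system:
  -a + b - c + d = -47/3
  8a + 4b + 2c + d = 115/3
  125a + 25b + 5c + d = 1735/3
  216a + 36b + 6c + d = 3019/3
Solving the system yields a = 5, b = -3, c = 6, d = -5/3.
So P(x) = 5x^3 - 3x^2 + 6x - 5/3.
Then P(-2) = -197/3.

-197/3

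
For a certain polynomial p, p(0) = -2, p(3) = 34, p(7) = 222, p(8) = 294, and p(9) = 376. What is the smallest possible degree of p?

Divided differences on the nodes 0, 3, 7, 8, 9:
  order 0: -2  34  222  294  376
  order 1: 12  47  72  82
  order 2: 5  5  5
  order 3: 0  0
  order 4: 0
The order-2 divided differences are all 5 (nonzero) and every higher order vanishes, so the data lies on a polynomial of degree exactly 2.

2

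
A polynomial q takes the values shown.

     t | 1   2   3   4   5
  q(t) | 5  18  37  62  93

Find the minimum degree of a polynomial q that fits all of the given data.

2

Forward differences of the values at t = 1, 2, 3, 4, 5:
  q  : 5  18  37  62  93
  Δ  : 13  19  25  31
  Δ^2: 6  6  6
  Δ^3: 0  0
  Δ^4: 0
The second differences are constant (6) and nonzero, while all higher differences vanish, so the minimal degree is 2.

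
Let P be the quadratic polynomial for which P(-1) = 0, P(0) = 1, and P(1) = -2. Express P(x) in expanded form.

Write P(x) = ax^2 + bx + c. Substituting each data point gives a linear system:
  a - b + c = 0
  c = 1
  a + b + c = -2
Solving the system yields a = -2, b = -1, c = 1.
So P(x) = -2x² - x + 1.
Check: P(1) = -2. ✓

P(x) = -2x^2 - x + 1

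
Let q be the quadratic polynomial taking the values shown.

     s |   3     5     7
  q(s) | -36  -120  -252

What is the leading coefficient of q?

Write q(s) = as^2 + bs + c. Substituting each data point gives a linear system:
  9a + 3b + c = -36
  25a + 5b + c = -120
  49a + 7b + c = -252
Solving the system yields a = -6, b = 6, c = 0.
So q(s) = -6s² + 6s.
The leading coefficient is -6.

-6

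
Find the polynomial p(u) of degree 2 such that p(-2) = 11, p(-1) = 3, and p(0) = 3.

Write p(u) = au^2 + bu + c. Substituting each data point gives a linear system:
  4a - 2b + c = 11
  a - b + c = 3
  c = 3
Solving the system yields a = 4, b = 4, c = 3.
So p(u) = 4u^2 + 4u + 3.
Check: p(-1) = 3. ✓

p(u) = 4u^2 + 4u + 3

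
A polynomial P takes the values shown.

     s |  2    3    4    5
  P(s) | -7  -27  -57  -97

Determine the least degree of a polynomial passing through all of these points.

2

Forward differences of the values at s = 2, 3, 4, 5:
  P  : -7  -27  -57  -97
  Δ  : -20  -30  -40
  Δ^2: -10  -10
  Δ^3: 0
The second differences are constant (-10) and nonzero, while all higher differences vanish, so the minimal degree is 2.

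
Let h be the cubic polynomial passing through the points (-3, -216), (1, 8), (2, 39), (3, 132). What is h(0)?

3

Write h(u) = au^3 + bu^2 + cu + d. Substituting each data point gives a linear system:
  -27a + 9b - 3c + d = -216
  a + b + c + d = 8
  8a + 4b + 2c + d = 39
  27a + 9b + 3c + d = 132
Solving the system yields a = 6, b = -5, c = 4, d = 3.
So h(u) = 6u^3 - 5u^2 + 4u + 3.
Then h(0) = 3.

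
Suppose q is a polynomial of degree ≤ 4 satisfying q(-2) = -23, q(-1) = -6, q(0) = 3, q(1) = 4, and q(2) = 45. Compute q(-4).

Forward differences of the values at x = -2, -1, 0, 1, 2:
  q  : -23  -6  3  4  45
  Δ  : 17  9  1  41
  Δ^2: -8  -8  40
  Δ^3: 0  48
  Δ^4: 48
The fourth differences are constant, confirming degree 4.
Interpolating (Newton forward form) and evaluating at x = -4 gives q(-4) = 159.

159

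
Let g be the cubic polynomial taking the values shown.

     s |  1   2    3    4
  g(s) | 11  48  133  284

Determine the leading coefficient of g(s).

3

Write g(s) = as^3 + bs^2 + cs + d. Substituting each data point gives a linear system:
  a + b + c + d = 11
  8a + 4b + 2c + d = 48
  27a + 9b + 3c + d = 133
  64a + 16b + 4c + d = 284
Solving the system yields a = 3, b = 6, c = -2, d = 4.
So g(s) = 3s³ + 6s² - 2s + 4.
The leading coefficient is 3.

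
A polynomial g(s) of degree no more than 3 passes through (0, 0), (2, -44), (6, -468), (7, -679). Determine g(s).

Write g(s) = as^3 + bs^2 + cs + d. Substituting each data point gives a linear system:
  d = 0
  8a + 4b + 2c + d = -44
  216a + 36b + 6c + d = -468
  343a + 49b + 7c + d = -679
Solving the system yields a = -1, b = -6, c = -6, d = 0.
So g(s) = -s^3 - 6s^2 - 6s.
Check: g(0) = 0. ✓

g(s) = -s^3 - 6s^2 - 6s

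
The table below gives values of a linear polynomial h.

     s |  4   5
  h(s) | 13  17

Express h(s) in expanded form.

h(s) = 4s - 3

Using the Lagrange interpolation formula with nodes 4, 5:
  L_0(s) = (s - 5) / -1
  L_1(s) = (s - 4) / 1
Then h(s) = 13·L_0(s) + 17·L_1(s).
Expanding and collecting terms gives h(s) = 4s - 3.
Check: h(4) = 13. ✓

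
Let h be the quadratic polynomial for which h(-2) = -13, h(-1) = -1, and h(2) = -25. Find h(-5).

-109

Write h(x) = ax^2 + bx + c. Substituting each data point gives a linear system:
  4a - 2b + c = -13
  a - b + c = -1
  4a + 2b + c = -25
Solving the system yields a = -5, b = -3, c = 1.
So h(x) = -5x^2 - 3x + 1.
Then h(-5) = -109.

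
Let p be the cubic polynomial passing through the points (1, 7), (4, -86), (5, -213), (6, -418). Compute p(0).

2

Write p(t) = at^3 + bt^2 + ct + d. Substituting each data point gives a linear system:
  a + b + c + d = 7
  64a + 16b + 4c + d = -86
  125a + 25b + 5c + d = -213
  216a + 36b + 6c + d = -418
Solving the system yields a = -3, b = 6, c = 2, d = 2.
So p(t) = -3t^3 + 6t^2 + 2t + 2.
Then p(0) = 2.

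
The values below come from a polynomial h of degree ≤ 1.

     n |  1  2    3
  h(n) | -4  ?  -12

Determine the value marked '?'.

-8

The 2 known points determine the degree-1 polynomial uniquely.
Write h(n) = an + b. Substituting each data point gives a linear system:
  a + b = -4
  3a + b = -12
Solving the system yields a = -4, b = 0.
So h(n) = -4n.
Then h(2) = -8.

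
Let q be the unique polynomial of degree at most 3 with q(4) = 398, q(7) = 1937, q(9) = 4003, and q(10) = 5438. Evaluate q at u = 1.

11

Using the Lagrange interpolation formula with nodes 4, 7, 9, 10:
  L_0(u) = (u - 7)(u - 9)(u - 10) / -90
  L_1(u) = (u - 4)(u - 9)(u - 10) / 18
  L_2(u) = (u - 4)(u - 7)(u - 10) / -10
  L_3(u) = (u - 4)(u - 7)(u - 9) / 18
Then q(u) = 398·L_0(u) + 1937·L_1(u) + 4003·L_2(u) + 5438·L_3(u).
Expanding and collecting terms gives q(u) = 5u^3 + 4u^2 + 4u - 2.
Evaluating at u = 1: q(1) = 11.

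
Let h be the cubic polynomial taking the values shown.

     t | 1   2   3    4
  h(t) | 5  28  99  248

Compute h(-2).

Forward differences of the values at t = 1, 2, 3, 4:
  h  : 5  28  99  248
  Δ  : 23  71  149
  Δ^2: 48  78
  Δ^3: 30
The third differences are constant, confirming degree 3.
Interpolating (Newton forward form) and evaluating at t = -2 gives h(-2) = -76.

-76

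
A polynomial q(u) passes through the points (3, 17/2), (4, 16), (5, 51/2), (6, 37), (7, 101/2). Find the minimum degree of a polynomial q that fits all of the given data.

Forward differences of the values at u = 3, 4, 5, 6, 7:
  q  : 17/2  16  51/2  37  101/2
  Δ  : 15/2  19/2  23/2  27/2
  Δ^2: 2  2  2
  Δ^3: 0  0
  Δ^4: 0
The second differences are constant (2) and nonzero, while all higher differences vanish, so the minimal degree is 2.

2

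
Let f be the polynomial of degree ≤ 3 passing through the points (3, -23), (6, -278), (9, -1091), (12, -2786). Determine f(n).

Write f(n) = an^3 + bn^2 + cn + d. Substituting each data point gives a linear system:
  27a + 9b + 3c + d = -23
  216a + 36b + 6c + d = -278
  729a + 81b + 9c + d = -1091
  1728a + 144b + 12c + d = -2786
Solving the system yields a = -2, b = 5, c = -4, d = -2.
So f(n) = -2n^3 + 5n^2 - 4n - 2.
Check: f(3) = -23. ✓

f(n) = -2n^3 + 5n^2 - 4n - 2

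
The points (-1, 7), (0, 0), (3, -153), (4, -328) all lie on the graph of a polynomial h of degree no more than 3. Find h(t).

h(t) = -4t^3 - 3t^2 - 6t

Using the Lagrange interpolation formula with nodes -1, 0, 3, 4:
  L_0(t) = t(t - 3)(t - 4) / -20
  L_1(t) = (t + 1)(t - 3)(t - 4) / 12
  L_2(t) = (t + 1)t(t - 4) / -12
  L_3(t) = (t + 1)t(t - 3) / 20
Then h(t) = 7·L_0(t) + 0·L_1(t) - 153·L_2(t) - 328·L_3(t).
Expanding and collecting terms gives h(t) = -4t³ - 3t² - 6t.
Check: h(4) = -328. ✓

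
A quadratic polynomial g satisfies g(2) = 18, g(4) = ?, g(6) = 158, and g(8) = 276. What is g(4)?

The 3 known points determine the degree-2 polynomial uniquely.
Write g(s) = as^2 + bs + c. Substituting each data point gives a linear system:
  4a + 2b + c = 18
  36a + 6b + c = 158
  64a + 8b + c = 276
Solving the system yields a = 4, b = 3, c = -4.
So g(s) = 4s^2 + 3s - 4.
Then g(4) = 72.

72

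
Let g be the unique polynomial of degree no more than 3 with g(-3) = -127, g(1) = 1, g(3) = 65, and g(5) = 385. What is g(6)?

Write g(u) = au^3 + bu^2 + cu + d. Substituting each data point gives a linear system:
  -27a + 9b - 3c + d = -127
  a + b + c + d = 1
  27a + 9b + 3c + d = 65
  125a + 25b + 5c + d = 385
Solving the system yields a = 4, b = -4, c = -4, d = 5.
So g(u) = 4u^3 - 4u^2 - 4u + 5.
Then g(6) = 701.

701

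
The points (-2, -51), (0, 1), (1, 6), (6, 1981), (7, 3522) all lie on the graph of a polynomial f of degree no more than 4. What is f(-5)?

-54

Write f(s) = as^4 + bs^3 + cs^2 + ds + e. Substituting each data point gives a linear system:
  16a - 8b + 4c - 2d + e = -51
  e = 1
  a + b + c + d + e = 6
  1296a + 216b + 36c + 6d + e = 1981
  2401a + 343b + 49c + 7d + e = 3522
Solving the system yields a = 1, b = 4, c = -6, d = 6, e = 1.
So f(s) = s⁴ + 4s³ - 6s² + 6s + 1.
Then f(-5) = -54.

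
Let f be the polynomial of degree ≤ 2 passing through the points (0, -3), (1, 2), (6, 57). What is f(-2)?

-7

Using the Lagrange interpolation formula with nodes 0, 1, 6:
  L_0(s) = (s - 1)(s - 6) / 6
  L_1(s) = s(s - 6) / -5
  L_2(s) = s(s - 1) / 30
Then f(s) = -3·L_0(s) + 2·L_1(s) + 57·L_2(s).
Expanding and collecting terms gives f(s) = s^2 + 4s - 3.
Evaluating at s = -2: f(-2) = -7.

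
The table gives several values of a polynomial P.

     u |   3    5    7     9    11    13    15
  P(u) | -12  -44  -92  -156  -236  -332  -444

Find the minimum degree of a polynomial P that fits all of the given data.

Forward differences of the values at u = 3, 5, 7, 9, 11, 13, 15:
  P  : -12  -44  -92  -156  -236  -332  -444
  Δ  : -32  -48  -64  -80  -96  -112
  Δ^2: -16  -16  -16  -16  -16
  Δ^3: 0  0  0  0
  Δ^4: 0  0  0
  Δ^5: 0  0
  Δ^6: 0
The second differences are constant (-16) and nonzero, while all higher differences vanish, so the minimal degree is 2.

2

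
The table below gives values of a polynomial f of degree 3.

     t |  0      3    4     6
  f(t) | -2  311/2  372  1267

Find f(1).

9/2

Write f(t) = at^3 + bt^2 + ct + d. Substituting each data point gives a linear system:
  d = -2
  27a + 9b + 3c + d = 311/2
  64a + 16b + 4c + d = 372
  216a + 36b + 6c + d = 1267
Solving the system yields a = 6, b = -1, c = 3/2, d = -2.
So f(t) = 6t^3 - t^2 + (3/2)t - 2.
Then f(1) = 9/2.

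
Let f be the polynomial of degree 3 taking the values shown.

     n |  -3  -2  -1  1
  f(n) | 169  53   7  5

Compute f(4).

Using the Lagrange interpolation formula with nodes -3, -2, -1, 1:
  L_0(n) = (n + 2)(n + 1)(n - 1) / -8
  L_1(n) = (n + 3)(n + 1)(n - 1) / 3
  L_2(n) = (n + 3)(n + 2)(n - 1) / -4
  L_3(n) = (n + 3)(n + 2)(n + 1) / 24
Then f(n) = 169·L_0(n) + 53·L_1(n) + 7·L_2(n) + 5·L_3(n).
Expanding and collecting terms gives f(n) = -5n^3 + 5n^2 + 4n + 1.
Evaluating at n = 4: f(4) = -223.

-223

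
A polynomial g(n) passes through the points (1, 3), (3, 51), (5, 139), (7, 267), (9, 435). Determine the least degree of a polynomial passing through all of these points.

Forward differences of the values at n = 1, 3, 5, 7, 9:
  g  : 3  51  139  267  435
  Δ  : 48  88  128  168
  Δ^2: 40  40  40
  Δ^3: 0  0
  Δ^4: 0
The second differences are constant (40) and nonzero, while all higher differences vanish, so the minimal degree is 2.

2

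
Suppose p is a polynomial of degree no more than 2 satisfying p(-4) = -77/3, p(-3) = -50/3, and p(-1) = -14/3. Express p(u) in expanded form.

p(u) = -u^2 + 2u - 5/3

Using the Lagrange interpolation formula with nodes -4, -3, -1:
  L_0(u) = (u + 3)(u + 1) / 3
  L_1(u) = (u + 4)(u + 1) / -2
  L_2(u) = (u + 4)(u + 3) / 6
Then p(u) = -77/3·L_0(u) - 50/3·L_1(u) - 14/3·L_2(u).
Expanding and collecting terms gives p(u) = -u^2 + 2u - 5/3.
Check: p(-3) = -50/3. ✓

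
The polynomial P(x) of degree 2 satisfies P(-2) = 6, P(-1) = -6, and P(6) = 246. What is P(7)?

330

Write P(x) = ax^2 + bx + c. Substituting each data point gives a linear system:
  4a - 2b + c = 6
  a - b + c = -6
  36a + 6b + c = 246
Solving the system yields a = 6, b = 6, c = -6.
So P(x) = 6x^2 + 6x - 6.
Then P(7) = 330.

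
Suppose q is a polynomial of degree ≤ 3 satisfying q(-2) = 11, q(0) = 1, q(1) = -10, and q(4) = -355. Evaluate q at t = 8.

-2439

Using the Lagrange interpolation formula with nodes -2, 0, 1, 4:
  L_0(t) = t(t - 1)(t - 4) / -36
  L_1(t) = (t + 2)(t - 1)(t - 4) / 8
  L_2(t) = (t + 2)t(t - 4) / -9
  L_3(t) = (t + 2)t(t - 1) / 72
Then q(t) = 11·L_0(t) + 1·L_1(t) - 10·L_2(t) - 355·L_3(t).
Expanding and collecting terms gives q(t) = -4t^3 - 6t^2 - t + 1.
Evaluating at t = 8: q(8) = -2439.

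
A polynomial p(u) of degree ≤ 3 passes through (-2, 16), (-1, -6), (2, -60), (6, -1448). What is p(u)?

Write p(u) = au^3 + bu^2 + cu + d. Substituting each data point gives a linear system:
  -8a + 4b - 2c + d = 16
  -a + b - c + d = -6
  8a + 4b + 2c + d = -60
  216a + 36b + 6c + d = -1448
Solving the system yields a = -6, b = -5, c = 5, d = -2.
So p(u) = -6u³ - 5u² + 5u - 2.
Check: p(-2) = 16. ✓

p(u) = -6u^3 - 5u^2 + 5u - 2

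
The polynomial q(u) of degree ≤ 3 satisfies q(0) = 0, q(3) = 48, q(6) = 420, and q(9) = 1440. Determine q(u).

Using the Lagrange interpolation formula with nodes 0, 3, 6, 9:
  L_0(u) = (u - 3)(u - 6)(u - 9) / -162
  L_1(u) = u(u - 6)(u - 9) / 54
  L_2(u) = u(u - 3)(u - 9) / -54
  L_3(u) = u(u - 3)(u - 6) / 162
Then q(u) = 0·L_0(u) + 48·L_1(u) + 420·L_2(u) + 1440·L_3(u).
Expanding and collecting terms gives q(u) = 2u^3 - 2u.
Check: q(3) = 48. ✓

q(u) = 2u^3 - 2u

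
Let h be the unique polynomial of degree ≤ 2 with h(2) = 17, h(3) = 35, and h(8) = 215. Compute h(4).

59

Write h(n) = an^2 + bn + c. Substituting each data point gives a linear system:
  4a + 2b + c = 17
  9a + 3b + c = 35
  64a + 8b + c = 215
Solving the system yields a = 3, b = 3, c = -1.
So h(n) = 3n^2 + 3n - 1.
Then h(4) = 59.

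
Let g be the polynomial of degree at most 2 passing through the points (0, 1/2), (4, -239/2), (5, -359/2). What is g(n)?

g(n) = -6n^2 - 6n + 1/2

Write g(n) = an^2 + bn + c. Substituting each data point gives a linear system:
  c = 1/2
  16a + 4b + c = -239/2
  25a + 5b + c = -359/2
Solving the system yields a = -6, b = -6, c = 1/2.
So g(n) = -6n^2 - 6n + 1/2.
Check: g(4) = -239/2. ✓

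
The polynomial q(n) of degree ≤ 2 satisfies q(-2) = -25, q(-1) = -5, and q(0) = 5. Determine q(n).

Write q(n) = an^2 + bn + c. Substituting each data point gives a linear system:
  4a - 2b + c = -25
  a - b + c = -5
  c = 5
Solving the system yields a = -5, b = 5, c = 5.
So q(n) = -5n^2 + 5n + 5.
Check: q(-1) = -5. ✓

q(n) = -5n^2 + 5n + 5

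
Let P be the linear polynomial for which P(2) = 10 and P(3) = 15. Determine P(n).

P(n) = 5n

Using the Lagrange interpolation formula with nodes 2, 3:
  L_0(n) = (n - 3) / -1
  L_1(n) = (n - 2) / 1
Then P(n) = 10·L_0(n) + 15·L_1(n).
Expanding and collecting terms gives P(n) = 5n.
Check: P(3) = 15. ✓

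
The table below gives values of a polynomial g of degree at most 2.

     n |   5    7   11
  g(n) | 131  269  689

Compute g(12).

Write g(n) = an^2 + bn + c. Substituting each data point gives a linear system:
  25a + 5b + c = 131
  49a + 7b + c = 269
  121a + 11b + c = 689
Solving the system yields a = 6, b = -3, c = -4.
So g(n) = 6n^2 - 3n - 4.
Then g(12) = 824.

824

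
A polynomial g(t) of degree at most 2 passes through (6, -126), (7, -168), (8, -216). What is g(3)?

-36

Using the Lagrange interpolation formula with nodes 6, 7, 8:
  L_0(t) = (t - 7)(t - 8) / 2
  L_1(t) = (t - 6)(t - 8) / -1
  L_2(t) = (t - 6)(t - 7) / 2
Then g(t) = -126·L_0(t) - 168·L_1(t) - 216·L_2(t).
Expanding and collecting terms gives g(t) = -3t^2 - 3t.
Evaluating at t = 3: g(3) = -36.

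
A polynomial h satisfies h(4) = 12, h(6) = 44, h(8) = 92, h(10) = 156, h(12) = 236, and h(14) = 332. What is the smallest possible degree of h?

Forward differences of the values at n = 4, 6, 8, 10, 12, 14:
  h  : 12  44  92  156  236  332
  Δ  : 32  48  64  80  96
  Δ^2: 16  16  16  16
  Δ^3: 0  0  0
  Δ^4: 0  0
  Δ^5: 0
The second differences are constant (16) and nonzero, while all higher differences vanish, so the minimal degree is 2.

2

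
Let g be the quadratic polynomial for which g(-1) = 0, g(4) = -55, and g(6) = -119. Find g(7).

Write g(s) = as^2 + bs + c. Substituting each data point gives a linear system:
  a - b + c = 0
  16a + 4b + c = -55
  36a + 6b + c = -119
Solving the system yields a = -3, b = -2, c = 1.
So g(s) = -3s² - 2s + 1.
Then g(7) = -160.

-160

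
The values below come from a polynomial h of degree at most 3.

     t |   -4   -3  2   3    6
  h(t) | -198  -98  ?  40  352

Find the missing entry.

12

The 4 known points determine the degree-3 polynomial uniquely.
Write h(t) = at^3 + bt^2 + ct + d. Substituting each data point gives a linear system:
  -64a + 16b - 4c + d = -198
  -27a + 9b - 3c + d = -98
  27a + 9b + 3c + d = 40
  216a + 36b + 6c + d = 352
Solving the system yields a = 2, b = -3, c = 5, d = -2.
So h(t) = 2t³ - 3t² + 5t - 2.
Then h(2) = 12.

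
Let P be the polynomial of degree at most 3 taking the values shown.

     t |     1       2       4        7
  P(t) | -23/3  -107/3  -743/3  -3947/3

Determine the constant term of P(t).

Write P(t) = at^3 + bt^2 + ct + d. Substituting each data point gives a linear system:
  a + b + c + d = -23/3
  8a + 4b + 2c + d = -107/3
  64a + 16b + 4c + d = -743/3
  343a + 49b + 7c + d = -3947/3
Solving the system yields a = -4, b = 2, c = -6, d = 1/3.
So P(t) = -4t^3 + 2t^2 - 6t + 1/3.
The constant term is 1/3.

1/3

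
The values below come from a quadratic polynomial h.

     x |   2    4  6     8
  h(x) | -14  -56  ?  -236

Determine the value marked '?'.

On equispaced nodes a degree-2 polynomial has vanishing third forward difference, so
  - h(2) + 3·h(4) - 3·h(6) + h(8) = 0.
Substituting the known values and solving for h(6):
  -3·h(6) = 390
  h(6) = -130.

-130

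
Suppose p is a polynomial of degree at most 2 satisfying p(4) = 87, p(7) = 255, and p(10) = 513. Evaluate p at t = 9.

417

Forward differences of the values at t = 4, 7, 10:
  p  : 87  255  513
  Δ  : 168  258
  Δ^2: 90
The second differences are constant, confirming degree 2.
Interpolating (Newton forward form) and evaluating at t = 9 gives p(9) = 417.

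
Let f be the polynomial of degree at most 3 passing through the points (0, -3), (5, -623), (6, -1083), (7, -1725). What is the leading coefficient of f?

Write f(u) = au^3 + bu^2 + cu + d. Substituting each data point gives a linear system:
  d = -3
  125a + 25b + 5c + d = -623
  216a + 36b + 6c + d = -1083
  343a + 49b + 7c + d = -1725
Solving the system yields a = -5, b = -1, c = 6, d = -3.
So f(u) = -5u^3 - u^2 + 6u - 3.
The leading coefficient is -5.

-5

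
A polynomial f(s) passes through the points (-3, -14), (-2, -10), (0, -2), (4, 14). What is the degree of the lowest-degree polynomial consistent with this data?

1

Divided differences on the nodes -3, -2, 0, 4:
  order 0: -14  -10  -2  14
  order 1: 4  4  4
  order 2: 0  0
  order 3: 0
The order-1 divided differences are all 4 (nonzero) and every higher order vanishes, so the data lies on a polynomial of degree exactly 1.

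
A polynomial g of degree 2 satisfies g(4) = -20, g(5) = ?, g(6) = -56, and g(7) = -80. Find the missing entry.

-36

The 3 known points determine the degree-2 polynomial uniquely.
Write g(n) = an^2 + bn + c. Substituting each data point gives a linear system:
  16a + 4b + c = -20
  36a + 6b + c = -56
  49a + 7b + c = -80
Solving the system yields a = -2, b = 2, c = 4.
So g(n) = -2n^2 + 2n + 4.
Then g(5) = -36.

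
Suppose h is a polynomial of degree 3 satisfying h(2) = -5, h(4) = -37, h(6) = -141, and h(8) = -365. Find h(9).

Using the Lagrange interpolation formula with nodes 2, 4, 6, 8:
  L_0(t) = (t - 4)(t - 6)(t - 8) / -48
  L_1(t) = (t - 2)(t - 6)(t - 8) / 16
  L_2(t) = (t - 2)(t - 4)(t - 8) / -16
  L_3(t) = (t - 2)(t - 4)(t - 6) / 48
Then h(t) = -5·L_0(t) - 37·L_1(t) - 141·L_2(t) - 365·L_3(t).
Expanding and collecting terms gives h(t) = -t^3 + 3t^2 - 6t + 3.
Evaluating at t = 9: h(9) = -537.

-537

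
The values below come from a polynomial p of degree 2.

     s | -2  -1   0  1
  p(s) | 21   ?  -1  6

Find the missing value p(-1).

The 3 known points determine the degree-2 polynomial uniquely.
Write p(s) = as^2 + bs + c. Substituting each data point gives a linear system:
  4a - 2b + c = 21
  c = -1
  a + b + c = 6
Solving the system yields a = 6, b = 1, c = -1.
So p(s) = 6s^2 + s - 1.
Then p(-1) = 4.

4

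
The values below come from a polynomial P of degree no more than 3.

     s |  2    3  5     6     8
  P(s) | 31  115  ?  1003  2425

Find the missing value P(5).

The 4 known points determine the degree-3 polynomial uniquely.
Write P(s) = as^3 + bs^2 + cs + d. Substituting each data point gives a linear system:
  8a + 4b + 2c + d = 31
  27a + 9b + 3c + d = 115
  216a + 36b + 6c + d = 1003
  512a + 64b + 8c + d = 2425
Solving the system yields a = 5, b = -2, c = -1, d = 1.
So P(s) = 5s^3 - 2s^2 - s + 1.
Then P(5) = 571.

571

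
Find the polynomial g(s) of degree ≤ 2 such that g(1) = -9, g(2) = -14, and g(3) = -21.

g(s) = -s^2 - 2s - 6

Write g(s) = as^2 + bs + c. Substituting each data point gives a linear system:
  a + b + c = -9
  4a + 2b + c = -14
  9a + 3b + c = -21
Solving the system yields a = -1, b = -2, c = -6.
So g(s) = -s² - 2s - 6.
Check: g(3) = -21. ✓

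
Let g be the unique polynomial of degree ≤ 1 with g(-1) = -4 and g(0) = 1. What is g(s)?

Write g(s) = as + b. Substituting each data point gives a linear system:
  -a + b = -4
  b = 1
Solving the system yields a = 5, b = 1.
So g(s) = 5s + 1.
Check: g(-1) = -4. ✓

g(s) = 5s + 1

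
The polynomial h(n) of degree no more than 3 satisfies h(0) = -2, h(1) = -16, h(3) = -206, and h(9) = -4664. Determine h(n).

h(n) = -6n^3 - 3n^2 - 5n - 2

Using the Lagrange interpolation formula with nodes 0, 1, 3, 9:
  L_0(n) = (n - 1)(n - 3)(n - 9) / -27
  L_1(n) = n(n - 3)(n - 9) / 16
  L_2(n) = n(n - 1)(n - 9) / -36
  L_3(n) = n(n - 1)(n - 3) / 432
Then h(n) = -2·L_0(n) - 16·L_1(n) - 206·L_2(n) - 4664·L_3(n).
Expanding and collecting terms gives h(n) = -6n³ - 3n² - 5n - 2.
Check: h(0) = -2. ✓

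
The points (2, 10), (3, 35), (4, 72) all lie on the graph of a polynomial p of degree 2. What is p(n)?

Write p(n) = an^2 + bn + c. Substituting each data point gives a linear system:
  4a + 2b + c = 10
  9a + 3b + c = 35
  16a + 4b + c = 72
Solving the system yields a = 6, b = -5, c = -4.
So p(n) = 6n² - 5n - 4.
Check: p(3) = 35. ✓

p(n) = 6n^2 - 5n - 4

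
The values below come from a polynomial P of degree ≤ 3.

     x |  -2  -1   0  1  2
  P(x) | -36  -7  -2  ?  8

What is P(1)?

On equispaced nodes a degree-3 polynomial has vanishing fourth forward difference, so
  P(-2) - 4·P(-1) + 6·P(0) - 4·P(1) + P(2) = 0.
Substituting the known values and solving for P(1):
  -4·P(1) = 12
  P(1) = -3.

-3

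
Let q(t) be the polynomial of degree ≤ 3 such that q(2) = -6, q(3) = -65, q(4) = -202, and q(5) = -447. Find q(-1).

Forward differences of the values at t = 2, 3, 4, 5:
  q  : -6  -65  -202  -447
  Δ  : -59  -137  -245
  Δ^2: -78  -108
  Δ^3: -30
The third differences are constant, confirming degree 3.
Interpolating (Newton forward form) and evaluating at t = -1 gives q(-1) = 3.

3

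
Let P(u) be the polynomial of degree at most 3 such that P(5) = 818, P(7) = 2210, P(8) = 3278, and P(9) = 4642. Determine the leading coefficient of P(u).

Write P(u) = au^3 + bu^2 + cu + d. Substituting each data point gives a linear system:
  125a + 25b + 5c + d = 818
  343a + 49b + 7c + d = 2210
  512a + 64b + 8c + d = 3278
  729a + 81b + 9c + d = 4642
Solving the system yields a = 6, b = 4, c = -6, d = -2.
So P(u) = 6u³ + 4u² - 6u - 2.
The leading coefficient is 6.

6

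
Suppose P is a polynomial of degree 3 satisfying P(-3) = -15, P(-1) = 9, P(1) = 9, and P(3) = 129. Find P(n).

Using the Lagrange interpolation formula with nodes -3, -1, 1, 3:
  L_0(n) = (n + 1)(n - 1)(n - 3) / -48
  L_1(n) = (n + 3)(n - 1)(n - 3) / 16
  L_2(n) = (n + 3)(n + 1)(n - 3) / -16
  L_3(n) = (n + 3)(n + 1)(n - 1) / 48
Then P(n) = -15·L_0(n) + 9·L_1(n) + 9·L_2(n) + 129·L_3(n).
Expanding and collecting terms gives P(n) = 3n^3 + 6n^2 - 3n + 3.
Check: P(1) = 9. ✓

P(n) = 3n^3 + 6n^2 - 3n + 3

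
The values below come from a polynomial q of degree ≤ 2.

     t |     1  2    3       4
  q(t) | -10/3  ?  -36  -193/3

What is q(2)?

The 3 known points determine the degree-2 polynomial uniquely.
Write q(t) = at^2 + bt + c. Substituting each data point gives a linear system:
  a + b + c = -10/3
  9a + 3b + c = -36
  16a + 4b + c = -193/3
Solving the system yields a = -4, b = -1/3, c = 1.
So q(t) = -4t^2 - (1/3)t + 1.
Then q(2) = -47/3.

-47/3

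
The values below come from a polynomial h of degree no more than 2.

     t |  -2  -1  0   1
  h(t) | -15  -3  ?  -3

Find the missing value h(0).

On equispaced nodes a degree-2 polynomial has vanishing third forward difference, so
  - h(-2) + 3·h(-1) - 3·h(0) + h(1) = 0.
Substituting the known values and solving for h(0):
  -3·h(0) = -3
  h(0) = 1.

1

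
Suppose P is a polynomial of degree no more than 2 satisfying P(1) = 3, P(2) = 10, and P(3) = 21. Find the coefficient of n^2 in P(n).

Write P(n) = an^2 + bn + c. Substituting each data point gives a linear system:
  a + b + c = 3
  4a + 2b + c = 10
  9a + 3b + c = 21
Solving the system yields a = 2, b = 1, c = 0.
So P(n) = 2n² + n.
The leading coefficient is 2.

2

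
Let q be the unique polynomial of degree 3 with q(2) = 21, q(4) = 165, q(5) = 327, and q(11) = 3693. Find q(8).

1389

Write q(n) = an^3 + bn^2 + cn + d. Substituting each data point gives a linear system:
  8a + 4b + 2c + d = 21
  64a + 16b + 4c + d = 165
  125a + 25b + 5c + d = 327
  1331a + 121b + 11c + d = 3693
Solving the system yields a = 3, b = -3, c = 6, d = -3.
So q(n) = 3n³ - 3n² + 6n - 3.
Then q(8) = 1389.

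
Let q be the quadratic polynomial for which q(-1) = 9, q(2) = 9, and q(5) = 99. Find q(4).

Forward differences of the values at n = -1, 2, 5:
  q  : 9  9  99
  Δ  : 0  90
  Δ^2: 90
The second differences are constant, confirming degree 2.
Interpolating (Newton forward form) and evaluating at n = 4 gives q(4) = 59.

59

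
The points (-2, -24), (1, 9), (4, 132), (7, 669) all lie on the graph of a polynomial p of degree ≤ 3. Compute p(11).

2589

Write p(s) = as^3 + bs^2 + cs + d. Substituting each data point gives a linear system:
  -8a + 4b - 2c + d = -24
  a + b + c + d = 9
  64a + 16b + 4c + d = 132
  343a + 49b + 7c + d = 669
Solving the system yields a = 2, b = -1, c = 4, d = 4.
So p(s) = 2s³ - s² + 4s + 4.
Then p(11) = 2589.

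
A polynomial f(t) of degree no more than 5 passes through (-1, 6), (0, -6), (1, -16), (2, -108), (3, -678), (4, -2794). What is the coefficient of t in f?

Write f(t) = at^5 + bt^4 + ct^3 + dt^2 + et + k. Substituting each data point gives a linear system:
  -a + b - c + d - e + k = 6
  k = -6
  a + b + c + d + e + k = -16
  32a + 16b + 8c + 4d + 2e + k = -108
  243a + 81b + 27c + 9d + 3e + k = -678
  1024a + 256b + 64c + 16d + 4e + k = -2794
Solving the system yields a = -3, b = 2, c = -3, d = -1, e = -5, k = -6.
So f(t) = -3t^5 + 2t^4 - 3t^3 - t^2 - 5t - 6.
The coefficient of t is -5.

-5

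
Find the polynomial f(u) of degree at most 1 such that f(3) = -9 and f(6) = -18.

f(u) = -3u

Write f(u) = au + b. Substituting each data point gives a linear system:
  3a + b = -9
  6a + b = -18
Solving the system yields a = -3, b = 0.
So f(u) = -3u.
Check: f(6) = -18. ✓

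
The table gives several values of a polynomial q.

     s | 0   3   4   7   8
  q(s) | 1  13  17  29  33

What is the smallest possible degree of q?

Divided differences on the nodes 0, 3, 4, 7, 8:
  order 0: 1  13  17  29  33
  order 1: 4  4  4  4
  order 2: 0  0  0
  order 3: 0  0
  order 4: 0
The order-1 divided differences are all 4 (nonzero) and every higher order vanishes, so the data lies on a polynomial of degree exactly 1.

1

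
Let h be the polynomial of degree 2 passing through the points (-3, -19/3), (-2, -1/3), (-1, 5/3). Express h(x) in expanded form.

h(x) = -2x^2 - 4x - 1/3

Using the Lagrange interpolation formula with nodes -3, -2, -1:
  L_0(x) = (x + 2)(x + 1) / 2
  L_1(x) = (x + 3)(x + 1) / -1
  L_2(x) = (x + 3)(x + 2) / 2
Then h(x) = -19/3·L_0(x) - 1/3·L_1(x) + 5/3·L_2(x).
Expanding and collecting terms gives h(x) = -2x^2 - 4x - 1/3.
Check: h(-2) = -1/3. ✓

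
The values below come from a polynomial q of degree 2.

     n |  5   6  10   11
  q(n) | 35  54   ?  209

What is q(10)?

The 3 known points determine the degree-2 polynomial uniquely.
Write q(n) = an^2 + bn + c. Substituting each data point gives a linear system:
  25a + 5b + c = 35
  36a + 6b + c = 54
  121a + 11b + c = 209
Solving the system yields a = 2, b = -3, c = 0.
So q(n) = 2n² - 3n.
Then q(10) = 170.

170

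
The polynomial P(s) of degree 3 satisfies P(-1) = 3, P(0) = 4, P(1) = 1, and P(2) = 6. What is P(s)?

P(s) = 2s^3 - 2s^2 - 3s + 4

Using the Lagrange interpolation formula with nodes -1, 0, 1, 2:
  L_0(s) = s(s - 1)(s - 2) / -6
  L_1(s) = (s + 1)(s - 1)(s - 2) / 2
  L_2(s) = (s + 1)s(s - 2) / -2
  L_3(s) = (s + 1)s(s - 1) / 6
Then P(s) = 3·L_0(s) + 4·L_1(s) + 1·L_2(s) + 6·L_3(s).
Expanding and collecting terms gives P(s) = 2s³ - 2s² - 3s + 4.
Check: P(2) = 6. ✓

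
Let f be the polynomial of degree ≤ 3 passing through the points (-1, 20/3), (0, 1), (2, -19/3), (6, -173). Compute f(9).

-620

Using the Lagrange interpolation formula with nodes -1, 0, 2, 6:
  L_0(n) = n(n - 2)(n - 6) / -21
  L_1(n) = (n + 1)(n - 2)(n - 6) / 12
  L_2(n) = (n + 1)n(n - 6) / -24
  L_3(n) = (n + 1)n(n - 2) / 168
Then f(n) = 20/3·L_0(n) + 1·L_1(n) - 19/3·L_2(n) - 173·L_3(n).
Expanding and collecting terms gives f(n) = -n^3 + (5/3)n^2 - 3n + 1.
Evaluating at n = 9: f(9) = -620.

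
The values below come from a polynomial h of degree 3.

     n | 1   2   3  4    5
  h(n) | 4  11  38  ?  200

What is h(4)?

On equispaced nodes a degree-3 polynomial has vanishing fourth forward difference, so
  h(1) - 4·h(2) + 6·h(3) - 4·h(4) + h(5) = 0.
Substituting the known values and solving for h(4):
  -4·h(4) = -388
  h(4) = 97.

97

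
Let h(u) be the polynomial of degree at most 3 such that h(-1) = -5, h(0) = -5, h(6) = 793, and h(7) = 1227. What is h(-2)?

-15

Write h(u) = au^3 + bu^2 + cu + d. Substituting each data point gives a linear system:
  -a + b - c + d = -5
  d = -5
  216a + 36b + 6c + d = 793
  343a + 49b + 7c + d = 1227
Solving the system yields a = 3, b = 4, c = 1, d = -5.
So h(u) = 3u^3 + 4u^2 + u - 5.
Then h(-2) = -15.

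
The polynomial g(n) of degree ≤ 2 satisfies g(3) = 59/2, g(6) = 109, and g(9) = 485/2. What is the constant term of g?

Write g(n) = an^2 + bn + c. Substituting each data point gives a linear system:
  9a + 3b + c = 59/2
  36a + 6b + c = 109
  81a + 9b + c = 485/2
Solving the system yields a = 3, b = -1/2, c = 4.
So g(n) = 3n^2 - (1/2)n + 4.
The constant term is 4.

4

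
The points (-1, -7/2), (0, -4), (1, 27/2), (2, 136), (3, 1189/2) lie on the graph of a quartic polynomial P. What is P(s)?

Write P(s) = as^4 + bs^3 + cs^2 + ds + e. Substituting each data point gives a linear system:
  a - b + c - d + e = -7/2
  e = -4
  a + b + c + d + e = 27/2
  16a + 8b + 4c + 2d + e = 136
  81a + 27b + 9c + 3d + e = 1189/2
Solving the system yields a = 6, b = 5/2, c = 3, d = 6, e = -4.
So P(s) = 6s^4 + (5/2)s^3 + 3s^2 + 6s - 4.
Check: P(3) = 1189/2. ✓

P(s) = 6s^4 + (5/2)s^3 + 3s^2 + 6s - 4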